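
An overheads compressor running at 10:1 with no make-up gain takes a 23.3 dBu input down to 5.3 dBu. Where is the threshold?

Let T be the threshold. Output overshoot = (input overshoot)/R, so 5.3 − T = (23.3 − T)/10.
10·(5.3 − T) = 23.3 − T → 9·T = 53 − 23.3 = 29.7.
T = 29.7/9 = 3.3 dBu.

3.3 dBu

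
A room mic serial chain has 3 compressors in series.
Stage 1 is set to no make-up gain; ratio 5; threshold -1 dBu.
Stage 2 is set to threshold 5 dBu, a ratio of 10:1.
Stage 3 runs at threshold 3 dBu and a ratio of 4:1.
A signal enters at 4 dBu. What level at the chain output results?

Stage 1: 4 dBu is 5 dB over -1 dBu; at 5:1 that becomes 1 dB over, giving 0 dBu.
Stage 2: 0 dBu ≤ 5 dBu, so stage 2 doesn't engage; output 0 dBu.
Stage 3: 0 dBu is at or below the 3 dBu threshold — no compression; output 0 dBu.

0 dBu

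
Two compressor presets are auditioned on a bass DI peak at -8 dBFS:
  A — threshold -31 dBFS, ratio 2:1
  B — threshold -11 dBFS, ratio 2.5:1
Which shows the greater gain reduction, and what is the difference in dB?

A, by 9.7 dB

A: 23 dB over, compressed to 11.5 dB over, so 11.5 dB of GR.
B: 3 dB over, compressed to 1.2 dB over, so 1.8 dB of GR.
A reduces 9.7 dB more.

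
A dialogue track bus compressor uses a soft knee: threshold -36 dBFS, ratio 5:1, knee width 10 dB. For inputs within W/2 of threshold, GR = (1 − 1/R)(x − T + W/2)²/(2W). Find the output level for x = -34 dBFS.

-35.96 dBFS

x − T + W/2 = -34 − (-36) + 5 = 7.
GR = (1 − 1/5) × 7² / 20 = 0.8 × 49 / 20 = 1.96 dB.
Output = -34 − 1.96 = -35.96 dBFS.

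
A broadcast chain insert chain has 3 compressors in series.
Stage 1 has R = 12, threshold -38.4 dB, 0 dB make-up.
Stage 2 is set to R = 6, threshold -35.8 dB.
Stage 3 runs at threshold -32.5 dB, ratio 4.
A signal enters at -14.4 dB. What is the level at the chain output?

-36.4 dB

Stage 1: overshoot 24 dB → 24/12 = 2 dB → -36.4 dB.
Stage 2: -36.4 dB is at or below the -35.8 dB threshold — no compression; output -36.4 dB.
Stage 3: -36.4 dB is at or below the -32.5 dB threshold — no compression; output -36.4 dB.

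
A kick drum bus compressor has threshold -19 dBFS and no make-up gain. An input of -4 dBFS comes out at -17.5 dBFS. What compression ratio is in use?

10:1

Input overshoot = -4 − (-19) = 15 dB; output overshoot = -17.5 − (-19) = 1.5 dB.
Ratio = 15 / 1.5 = 10.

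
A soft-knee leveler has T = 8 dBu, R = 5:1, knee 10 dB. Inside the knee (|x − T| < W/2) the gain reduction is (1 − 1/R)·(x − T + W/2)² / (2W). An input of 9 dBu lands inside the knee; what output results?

7.56 dBu

x − T + W/2 = 9 − 8 + 5 = 6.
GR = (1 − 1/5) × 6² / 20 = 0.8 × 36 / 20 = 1.44 dB.
Output = 9 − 1.44 = 7.56 dBu.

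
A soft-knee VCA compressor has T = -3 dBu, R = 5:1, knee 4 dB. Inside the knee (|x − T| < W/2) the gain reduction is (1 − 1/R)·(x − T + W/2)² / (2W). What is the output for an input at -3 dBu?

x − T + W/2 = -3 − (-3) + 2 = 2.
GR = (1 − 1/5) × 2² / 8 = 0.8 × 4 / 8 = 0.4 dB.
Output = -3 − 0.4 = -3.4 dBu.

-3.4 dBu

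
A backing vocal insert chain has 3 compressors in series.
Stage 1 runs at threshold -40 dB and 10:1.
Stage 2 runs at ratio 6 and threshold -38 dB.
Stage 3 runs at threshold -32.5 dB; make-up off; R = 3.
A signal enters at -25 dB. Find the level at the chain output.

Stage 1: -25 dB is 15 dB over -40 dB; at 10:1 that becomes 1.5 dB over, giving -38.5 dB.
Stage 2: below threshold (-38.5 ≤ -38); passes unchanged; output -38.5 dB.
Stage 3: -38.5 dB ≤ -32.5 dB, so stage 3 doesn't engage; output -38.5 dB.

-38.5 dB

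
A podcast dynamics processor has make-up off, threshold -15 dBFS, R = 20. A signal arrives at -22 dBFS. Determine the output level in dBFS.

-22 dBFS

-22 dBFS is 7 dB below the -15 dBFS threshold, so no gain reduction is applied.
Output = input = -22 dBFS.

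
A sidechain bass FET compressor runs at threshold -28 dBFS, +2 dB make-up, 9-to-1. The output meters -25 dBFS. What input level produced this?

Stripping the +2 dB make-up gives -27 dBFS at the gain stage.
That's 1 dB above the -28 dBFS threshold.
Before 9:1 compression the overshoot was 1 × 9 = 9 dB, so input = -28 + 9 = -19 dBFS.

-19 dBFS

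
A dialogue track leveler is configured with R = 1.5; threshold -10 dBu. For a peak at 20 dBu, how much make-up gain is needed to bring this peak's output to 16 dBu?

The peak compresses to -10 + 30/1.5 = 10 dBu.
To reach 16 dBu requires 16 − 10 = 6 dB of make-up.

6 dB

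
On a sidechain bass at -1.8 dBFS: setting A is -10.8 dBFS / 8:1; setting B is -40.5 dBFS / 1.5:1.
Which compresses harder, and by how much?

B, by 5.025 dB

A: overshoot 9 dB → output overshoot 1.125 dB → GR 7.875 dB.
B: overshoot 38.7 dB → output overshoot 25.8 dB → GR 12.9 dB.
B applies 5.025 dB more gain reduction.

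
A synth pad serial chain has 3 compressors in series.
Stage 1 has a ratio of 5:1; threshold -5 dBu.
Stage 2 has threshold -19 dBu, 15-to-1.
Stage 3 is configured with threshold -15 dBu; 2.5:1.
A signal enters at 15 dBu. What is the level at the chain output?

Stage 1: 15 dBu is 20 dB over -5 dBu; at 5:1 that becomes 4 dB over, giving -1 dBu.
Stage 2: overshoot 18 dB → 18/15 = 1.2 dB → -17.8 dBu.
Stage 3: -17.8 dBu is at or below the -15 dBu threshold — no compression; output -17.8 dBu.

-17.8 dBu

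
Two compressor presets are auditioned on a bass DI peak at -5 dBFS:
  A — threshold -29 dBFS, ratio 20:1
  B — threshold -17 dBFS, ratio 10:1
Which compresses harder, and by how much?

A: 24 dB over, compressed to 1.2 dB over, so 22.8 dB of GR.
B: 12 dB over, compressed to 1.2 dB over, so 10.8 dB of GR.
A reduces 12 dB more.

A, by 12 dB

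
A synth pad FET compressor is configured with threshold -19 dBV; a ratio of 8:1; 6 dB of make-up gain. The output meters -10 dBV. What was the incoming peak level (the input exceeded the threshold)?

5 dBV

Remove make-up: -10 − 6 = -16 dBV.
Post-compression overshoot = -16 − (-19) = 3 dB.
Input overshoot = R × output overshoot = 24 dB → input = -19 + 24 = 5 dBV.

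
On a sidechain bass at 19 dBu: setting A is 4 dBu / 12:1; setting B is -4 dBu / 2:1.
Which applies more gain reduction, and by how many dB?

A: GR = 15 − 15/12 = 13.75 dB.
B: GR = 23 − 23/2 = 11.5 dB.
A reduces 2.25 dB more.

A, by 2.25 dB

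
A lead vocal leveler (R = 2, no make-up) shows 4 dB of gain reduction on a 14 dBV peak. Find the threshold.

Gain reduction = 14 − 10 = 4 dB; output overshoot = GR / (R − 1) = 4 / 1 = 4 dB.
Threshold = output − output overshoot = 10 − 4 = 6 dBV.

6 dBV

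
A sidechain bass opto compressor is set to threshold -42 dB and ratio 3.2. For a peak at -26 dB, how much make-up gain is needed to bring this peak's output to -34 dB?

3 dB

Without make-up, output = threshold + overshoot/3.2 = -42 + 5 = -37 dB.
Gap to target: 3 dB.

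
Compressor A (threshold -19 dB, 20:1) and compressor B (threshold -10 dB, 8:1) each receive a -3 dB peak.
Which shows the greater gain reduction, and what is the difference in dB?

A: 16 dB over, compressed to 0.8 dB over, so 15.2 dB of GR.
B: 7 dB over, compressed to 0.875 dB over, so 6.125 dB of GR.
A reduces 9.075 dB more.

A, by 9.075 dB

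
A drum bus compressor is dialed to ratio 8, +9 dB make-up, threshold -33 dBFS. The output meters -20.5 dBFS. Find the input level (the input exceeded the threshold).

-5 dBFS

Before make-up, the level was -20.5 − 9 = -29.5 dBFS.
Post-compression overshoot = -29.5 − (-33) = 3.5 dB.
Before 8:1 compression the overshoot was 3.5 × 8 = 28 dB, so input = -33 + 28 = -5 dBFS.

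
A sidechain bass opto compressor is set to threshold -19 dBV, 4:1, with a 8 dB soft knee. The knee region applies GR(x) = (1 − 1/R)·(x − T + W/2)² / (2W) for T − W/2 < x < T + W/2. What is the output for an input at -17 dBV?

-18.6875 dBV

x − T + W/2 = -17 − (-19) + 4 = 6.
GR = (1 − 1/4) × 6² / 16 = 0.75 × 36 / 16 = 1.6875 dB.
Output = -17 − 1.6875 = -18.6875 dBV.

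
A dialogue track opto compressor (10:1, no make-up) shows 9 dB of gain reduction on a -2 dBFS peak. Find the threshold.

-12 dBFS

Input is 10 dB above T (since output overshoot × R = input overshoot: (-11 − T)·10 = -2 − T gives T = -12 dBFS).
Check: -12 + (-2 − (-12))/10 = -12 + 1 = -11 dBFS. ✓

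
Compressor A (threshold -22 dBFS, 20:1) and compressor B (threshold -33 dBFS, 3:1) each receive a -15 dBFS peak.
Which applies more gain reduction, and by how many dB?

B, by 5.35 dB

A: GR = 7 − 7/20 = 6.65 dB.
B: GR = 18 − 18/3 = 12 dB.
B applies 5.35 dB more gain reduction.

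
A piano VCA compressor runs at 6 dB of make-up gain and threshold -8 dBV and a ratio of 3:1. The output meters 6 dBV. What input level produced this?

Remove make-up: 6 − 6 = 0 dBV.
Post-compression overshoot = 0 − (-8) = 8 dB.
Input overshoot = R × output overshoot = 24 dB → input = -8 + 24 = 16 dBV.

16 dBV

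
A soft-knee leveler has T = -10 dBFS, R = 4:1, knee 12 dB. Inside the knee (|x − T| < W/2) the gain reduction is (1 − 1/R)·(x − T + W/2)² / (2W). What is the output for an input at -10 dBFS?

-11.125 dBFS

x − T + W/2 = -10 − (-10) + 6 = 6.
GR = (1 − 1/4) × 6² / 24 = 0.75 × 36 / 24 = 1.125 dB.
Output = -10 − 1.125 = -11.125 dBFS.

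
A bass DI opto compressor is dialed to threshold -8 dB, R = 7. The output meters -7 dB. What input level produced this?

-1 dB

The compressed level sits -7 − (-8) = 1 dB over threshold.
Undo the ratio: input overshoot = 1 × 7 = 7 dB, giving input = -1 dB.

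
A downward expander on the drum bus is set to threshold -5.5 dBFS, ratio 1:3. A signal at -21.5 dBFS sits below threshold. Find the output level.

-53.5 dBFS

Below threshold, a 1:3 expander applies gain = (3−1)×(T − x) of attenuation.
(3−1) × 16 = 32 dB, so output = -21.5 − 32 = -53.5 dBFS.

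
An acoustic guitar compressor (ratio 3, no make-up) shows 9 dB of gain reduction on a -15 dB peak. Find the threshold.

Let T be the threshold. Output overshoot = (input overshoot)/R, so -24 − T = (-15 − T)/3.
3·(-24 − T) = -15 − T → 2·T = -72 − (-15) = -57.
T = -57/2 = -28.5 dB.

-28.5 dB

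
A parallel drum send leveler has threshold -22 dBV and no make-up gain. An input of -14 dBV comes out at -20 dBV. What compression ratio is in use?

Input overshoot = -14 − (-22) = 8 dB; output overshoot = -20 − (-22) = 2 dB.
Ratio = 8 / 2 = 4.

4:1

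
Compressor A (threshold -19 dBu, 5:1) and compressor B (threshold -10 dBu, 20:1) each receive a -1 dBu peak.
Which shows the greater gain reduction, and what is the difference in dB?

A: GR = 18 − 18/5 = 14.4 dB.
B: GR = 9 − 9/20 = 8.55 dB.
Difference: 5.85 dB in favour of A.

A, by 5.85 dB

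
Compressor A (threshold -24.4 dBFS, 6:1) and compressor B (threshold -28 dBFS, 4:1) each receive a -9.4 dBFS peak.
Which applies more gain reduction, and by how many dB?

A: 15 dB over, compressed to 2.5 dB over, so 12.5 dB of GR.
B: 18.6 dB over, compressed to 4.65 dB over, so 13.95 dB of GR.
Difference: 1.45 dB in favour of B.

B, by 1.45 dB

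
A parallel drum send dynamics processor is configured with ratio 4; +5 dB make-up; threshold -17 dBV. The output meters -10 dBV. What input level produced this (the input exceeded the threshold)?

Stripping the +5 dB make-up gives -15 dBV at the gain stage.
The compressed level sits -15 − (-17) = 2 dB over threshold.
Undo the ratio: input overshoot = 2 × 4 = 8 dB, giving input = -9 dBV.

-9 dBV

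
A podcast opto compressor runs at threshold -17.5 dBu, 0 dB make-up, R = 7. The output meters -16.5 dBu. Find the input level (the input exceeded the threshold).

-10.5 dBu

Post-compression overshoot = -16.5 − (-17.5) = 1 dB.
Before 7:1 compression the overshoot was 1 × 7 = 7 dB, so input = -17.5 + 7 = -10.5 dBu.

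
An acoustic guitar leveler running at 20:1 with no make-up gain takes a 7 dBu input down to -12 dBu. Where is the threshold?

-13 dBu

Gain reduction = 7 − (-12) = 19 dB; output overshoot = GR / (R − 1) = 19 / 19 = 1 dB.
Threshold = output − output overshoot = -12 − 1 = -13 dBu.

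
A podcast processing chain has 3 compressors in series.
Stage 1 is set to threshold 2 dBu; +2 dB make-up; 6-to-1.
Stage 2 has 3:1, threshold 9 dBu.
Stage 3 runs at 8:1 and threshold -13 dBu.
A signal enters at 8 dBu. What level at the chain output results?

-10.75 dBu

Stage 1: 6 dB above 2 dBu, reduced 6:1 to 1 dB above → 3 dBu; +2 dB make-up → 5 dBu.
Stage 2: below threshold (5 ≤ 9); passes unchanged; output 5 dBu.
Stage 3: 5 dBu is 18 dB over -13 dBu; at 8:1 that becomes 2.25 dB over, giving -10.75 dBu.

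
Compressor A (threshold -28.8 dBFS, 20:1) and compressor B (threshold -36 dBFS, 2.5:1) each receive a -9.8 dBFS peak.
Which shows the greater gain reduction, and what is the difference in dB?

A, by 2.33 dB

A: GR = 19 − 19/20 = 18.05 dB.
B: GR = 26.2 − 26.2/2.5 = 15.72 dB.
Difference: 2.33 dB in favour of A.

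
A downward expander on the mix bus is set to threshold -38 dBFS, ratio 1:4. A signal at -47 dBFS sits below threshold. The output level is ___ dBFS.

-74 dBFS

Below threshold, a 1:4 expander applies gain = (4−1)×(T − x) of attenuation.
(4−1) × 9 = 27 dB, so output = -47 − 27 = -74 dBFS.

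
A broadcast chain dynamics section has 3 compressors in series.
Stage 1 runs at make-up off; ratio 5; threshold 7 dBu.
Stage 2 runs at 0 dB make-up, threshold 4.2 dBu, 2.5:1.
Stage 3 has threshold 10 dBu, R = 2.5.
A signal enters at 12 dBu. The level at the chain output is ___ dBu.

5.72 dBu

Stage 1: 12 dBu is 5 dB over 7 dBu; at 5:1 that becomes 1 dB over, giving 8 dBu.
Stage 2: 3.8 dB above 4.2 dBu, reduced 2.5:1 to 1.52 dB above → 5.72 dBu.
Stage 3: below threshold (5.72 ≤ 10); passes unchanged; output 5.72 dBu.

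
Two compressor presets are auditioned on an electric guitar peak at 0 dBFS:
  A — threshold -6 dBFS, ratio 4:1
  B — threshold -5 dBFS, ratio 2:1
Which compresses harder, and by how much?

A: GR = 6 − 6/4 = 4.5 dB.
B: GR = 5 − 5/2 = 2.5 dB.
Difference: 2 dB in favour of A.

A, by 2 dB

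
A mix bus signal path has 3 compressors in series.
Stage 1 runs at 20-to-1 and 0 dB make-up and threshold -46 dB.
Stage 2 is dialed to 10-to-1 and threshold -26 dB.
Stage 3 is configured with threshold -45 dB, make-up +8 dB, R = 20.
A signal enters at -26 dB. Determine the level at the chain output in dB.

-37 dB

Stage 1: 20 dB above -46 dB, reduced 20:1 to 1 dB above → -45 dB.
Stage 2: below threshold (-45 ≤ -26); passes unchanged; output -45 dB.
Stage 3: below threshold (-45 ≤ -45); passes unchanged; make-up brings it to -37 dB.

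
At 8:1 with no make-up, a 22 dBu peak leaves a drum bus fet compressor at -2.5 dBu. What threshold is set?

Let T be the threshold. Output overshoot = (input overshoot)/R, so -2.5 − T = (22 − T)/8.
8·(-2.5 − T) = 22 − T → 7·T = -20 − 22 = -42.
T = -42/7 = -6 dBu.

-6 dBu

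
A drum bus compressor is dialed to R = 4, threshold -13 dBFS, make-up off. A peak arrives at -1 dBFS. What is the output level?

-10 dBFS

Overshoot: -1 − (-13) = 12 dB.
At 4:1 the overshoot is divided by 4, leaving 3 dB above threshold.
Output = -13 + 3 = -10 dBFS.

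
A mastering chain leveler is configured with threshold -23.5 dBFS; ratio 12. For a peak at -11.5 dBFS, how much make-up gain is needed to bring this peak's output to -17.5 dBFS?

Without make-up, output = threshold + overshoot/12 = -23.5 + 1 = -22.5 dBFS.
Gap to target: 5 dB.

5 dB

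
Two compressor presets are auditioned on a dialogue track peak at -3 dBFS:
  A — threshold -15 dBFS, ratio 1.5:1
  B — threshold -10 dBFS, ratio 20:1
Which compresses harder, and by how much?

A: overshoot 12 dB → output overshoot 8 dB → GR 4 dB.
B: overshoot 7 dB → output overshoot 0.35 dB → GR 6.65 dB.
B applies 2.65 dB more gain reduction.

B, by 2.65 dB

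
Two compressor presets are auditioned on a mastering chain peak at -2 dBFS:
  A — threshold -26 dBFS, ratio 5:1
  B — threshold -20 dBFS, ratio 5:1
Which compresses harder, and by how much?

A, by 4.8 dB

A: overshoot 24 dB → output overshoot 4.8 dB → GR 19.2 dB.
B: overshoot 18 dB → output overshoot 3.6 dB → GR 14.4 dB.
A reduces 4.8 dB more.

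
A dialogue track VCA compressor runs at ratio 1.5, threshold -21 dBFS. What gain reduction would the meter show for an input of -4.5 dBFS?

5.5 dB

-4.5 dBFS exceeds the threshold by 16.5 dB.
After 1.5:1 compression the overshoot becomes 16.5/1.5 = 11 dB.
So the signal is attenuated by 16.5 − 11 = 5.5 dB.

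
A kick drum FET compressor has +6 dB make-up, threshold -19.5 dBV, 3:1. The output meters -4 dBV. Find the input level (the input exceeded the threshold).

9 dBV

Stripping the +6 dB make-up gives -10 dBV at the gain stage.
The compressed level sits -10 − (-19.5) = 9.5 dB over threshold.
Undo the ratio: input overshoot = 9.5 × 3 = 28.5 dB, giving input = 9 dBV.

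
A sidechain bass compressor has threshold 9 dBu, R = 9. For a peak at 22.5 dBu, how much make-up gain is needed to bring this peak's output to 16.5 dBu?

Overshoot 13.5 dB → 13.5/9 = 1.5 dB after compression, so the compressed level is 9 + 1.5 = 10.5 dBu.
Make-up = target − compressed = 16.5 − 10.5 = 6 dB.

6 dB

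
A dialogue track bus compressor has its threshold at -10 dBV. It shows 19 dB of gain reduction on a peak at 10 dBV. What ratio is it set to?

Input overshoot = 10 − (-10) = 20 dB.
Output overshoot = 20 − 19 = 1 dB.
Ratio = input overshoot / output overshoot = 20 / 1 = 20.

20:1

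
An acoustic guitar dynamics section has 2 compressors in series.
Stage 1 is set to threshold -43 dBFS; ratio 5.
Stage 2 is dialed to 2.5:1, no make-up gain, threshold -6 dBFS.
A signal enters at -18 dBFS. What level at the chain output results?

Stage 1: -18 dBFS is 25 dB over -43 dBFS; at 5:1 that becomes 5 dB over, giving -38 dBFS.
Stage 2: -38 dBFS is at or below the -6 dBFS threshold — no compression; output -38 dBFS.

-38 dBFS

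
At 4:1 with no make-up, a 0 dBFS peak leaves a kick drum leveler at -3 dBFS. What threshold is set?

Let T be the threshold. Output overshoot = (input overshoot)/R, so -3 − T = (0 − T)/4.
4·(-3 − T) = 0 − T → 3·T = -12 − 0 = -12.
T = -12/3 = -4 dBFS.

-4 dBFS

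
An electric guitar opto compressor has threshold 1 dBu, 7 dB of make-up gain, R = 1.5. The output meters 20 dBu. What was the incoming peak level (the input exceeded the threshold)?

Before make-up, the level was 20 − 7 = 13 dBu.
Post-compression overshoot = 13 − 1 = 12 dB.
Undo the ratio: input overshoot = 12 × 1.5 = 18 dB, giving input = 19 dBu.

19 dBu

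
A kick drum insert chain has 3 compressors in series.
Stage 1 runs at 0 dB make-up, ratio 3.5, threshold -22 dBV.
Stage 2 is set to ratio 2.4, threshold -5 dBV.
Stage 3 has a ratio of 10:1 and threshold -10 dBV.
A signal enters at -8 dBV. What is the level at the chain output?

Stage 1: -8 dBV is 14 dB over -22 dBV; at 3.5:1 that becomes 4 dB over, giving -18 dBV.
Stage 2: below threshold (-18 ≤ -5); passes unchanged; output -18 dBV.
Stage 3: -18 dBV ≤ -10 dBV, so stage 3 doesn't engage; output -18 dBV.

-18 dBV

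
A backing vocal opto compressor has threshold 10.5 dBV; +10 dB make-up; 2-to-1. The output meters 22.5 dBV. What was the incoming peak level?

14.5 dBV

Before make-up, the level was 22.5 − 10 = 12.5 dBV.
Post-compression overshoot = 12.5 − 10.5 = 2 dB.
Before 2:1 compression the overshoot was 2 × 2 = 4 dB, so input = 10.5 + 4 = 14.5 dBV.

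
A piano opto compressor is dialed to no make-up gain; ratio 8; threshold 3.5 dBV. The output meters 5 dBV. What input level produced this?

15.5 dBV

That's 1.5 dB above the 3.5 dBV threshold.
Input overshoot = R × output overshoot = 12 dB → input = 3.5 + 12 = 15.5 dBV.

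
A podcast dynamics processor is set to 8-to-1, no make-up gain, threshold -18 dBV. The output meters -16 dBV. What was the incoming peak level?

That's 2 dB above the -18 dBV threshold.
Input overshoot = R × output overshoot = 16 dB → input = -18 + 16 = -2 dBV.

-2 dBV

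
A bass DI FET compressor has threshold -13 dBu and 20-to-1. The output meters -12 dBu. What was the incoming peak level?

7 dBu

That's 1 dB above the -13 dBu threshold.
Before 20:1 compression the overshoot was 1 × 20 = 20 dB, so input = -13 + 20 = 7 dBu.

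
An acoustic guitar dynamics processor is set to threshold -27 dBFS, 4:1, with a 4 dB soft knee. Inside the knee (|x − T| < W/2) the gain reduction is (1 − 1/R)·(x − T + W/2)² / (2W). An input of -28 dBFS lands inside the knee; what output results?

x − T + W/2 = -28 − (-27) + 2 = 1.
GR = (1 − 1/4) × 1² / 8 = 0.75 × 1 / 8 = 0.09375 dB.
Output = -28 − 0.09375 = -28.09375 dBFS.

-28.09375 dBFS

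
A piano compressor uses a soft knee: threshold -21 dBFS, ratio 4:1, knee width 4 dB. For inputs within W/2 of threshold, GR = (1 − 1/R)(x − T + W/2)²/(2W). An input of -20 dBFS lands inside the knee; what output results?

x − T + W/2 = -20 − (-21) + 2 = 3.
GR = (1 − 1/4) × 3² / 8 = 0.75 × 9 / 8 = 0.84375 dB.
Output = -20 − 0.84375 = -20.84375 dBFS.

-20.84375 dBFS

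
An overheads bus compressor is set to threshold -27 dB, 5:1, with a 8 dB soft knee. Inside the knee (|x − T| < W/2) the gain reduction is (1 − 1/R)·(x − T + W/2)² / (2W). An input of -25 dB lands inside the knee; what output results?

-26.8 dB

x − T + W/2 = -25 − (-27) + 4 = 6.
GR = (1 − 1/5) × 6² / 16 = 0.8 × 36 / 16 = 1.8 dB.
Output = -25 − 1.8 = -26.8 dB.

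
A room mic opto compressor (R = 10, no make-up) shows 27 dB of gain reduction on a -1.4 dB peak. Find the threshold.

Gain reduction = -1.4 − (-28.4) = 27 dB; output overshoot = GR / (R − 1) = 27 / 9 = 3 dB.
Threshold = output − output overshoot = -28.4 − 3 = -31.4 dB.

-31.4 dB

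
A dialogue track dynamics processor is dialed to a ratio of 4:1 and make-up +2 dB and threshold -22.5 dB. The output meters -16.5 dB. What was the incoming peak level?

Before make-up, the level was -16.5 − 2 = -18.5 dB.
The compressed level sits -18.5 − (-22.5) = 4 dB over threshold.
Before 4:1 compression the overshoot was 4 × 4 = 16 dB, so input = -22.5 + 16 = -6.5 dB.

-6.5 dB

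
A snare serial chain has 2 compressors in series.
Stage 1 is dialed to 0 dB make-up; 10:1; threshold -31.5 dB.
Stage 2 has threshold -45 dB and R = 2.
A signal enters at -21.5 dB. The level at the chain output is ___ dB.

Stage 1: overshoot 10 dB → 10/10 = 1 dB → -30.5 dB.
Stage 2: 14.5 dB above -45 dB, reduced 2:1 to 7.25 dB above → -37.75 dB.

-37.75 dB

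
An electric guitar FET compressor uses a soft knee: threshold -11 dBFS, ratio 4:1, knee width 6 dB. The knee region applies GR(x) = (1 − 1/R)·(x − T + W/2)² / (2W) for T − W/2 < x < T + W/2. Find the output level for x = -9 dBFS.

-10.5625 dBFS

x − T + W/2 = -9 − (-11) + 3 = 5.
GR = (1 − 1/4) × 5² / 12 = 0.75 × 25 / 12 = 1.5625 dB.
Output = -9 − 1.5625 = -10.5625 dBFS.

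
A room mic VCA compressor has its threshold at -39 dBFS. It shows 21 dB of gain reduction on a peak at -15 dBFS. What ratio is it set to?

8:1

Input overshoot = -15 − (-39) = 24 dB.
Output overshoot = 24 − 21 = 3 dB.
Ratio = input overshoot / output overshoot = 24 / 3 = 8.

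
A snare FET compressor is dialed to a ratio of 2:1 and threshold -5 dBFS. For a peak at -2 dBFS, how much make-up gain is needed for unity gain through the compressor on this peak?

1.5 dB

The peak compresses to -5 + 3/2 = -3.5 dBFS.
To reach -2 dBFS requires -2 − (-3.5) = 1.5 dB of make-up.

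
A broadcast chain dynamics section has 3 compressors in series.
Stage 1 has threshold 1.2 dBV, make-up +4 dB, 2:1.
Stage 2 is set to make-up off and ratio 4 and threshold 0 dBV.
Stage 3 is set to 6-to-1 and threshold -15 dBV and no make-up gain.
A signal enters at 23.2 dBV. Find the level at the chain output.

Stage 1: overshoot 22 dB → 22/2 = 11 dB → 12.2 dBV; +4 dB make-up → 16.2 dBV.
Stage 2: 16.2 dBV is 16.2 dB over 0 dBV; at 4:1 that becomes 4.05 dB over, giving 4.05 dBV.
Stage 3: 4.05 dBV is 19.05 dB over -15 dBV; at 6:1 that becomes 3.175 dB over, giving -11.825 dBV.

-11.825 dBV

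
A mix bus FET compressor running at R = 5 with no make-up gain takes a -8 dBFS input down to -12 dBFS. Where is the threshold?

Input is 5 dB above T (since output overshoot × R = input overshoot: (-12 − T)·5 = -8 − T gives T = -13 dBFS).
Check: -13 + (-8 − (-13))/5 = -13 + 1 = -12 dBFS. ✓

-13 dBFS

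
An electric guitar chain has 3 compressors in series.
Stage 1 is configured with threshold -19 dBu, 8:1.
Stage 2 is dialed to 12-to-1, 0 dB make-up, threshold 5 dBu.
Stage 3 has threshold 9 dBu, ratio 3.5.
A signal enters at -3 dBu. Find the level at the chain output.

-17 dBu

Stage 1: -3 dBu is 16 dB over -19 dBu; at 8:1 that becomes 2 dB over, giving -17 dBu.
Stage 2: -17 dBu ≤ 5 dBu, so stage 2 doesn't engage; output -17 dBu.
Stage 3: -17 dBu is at or below the 9 dBu threshold — no compression; output -17 dBu.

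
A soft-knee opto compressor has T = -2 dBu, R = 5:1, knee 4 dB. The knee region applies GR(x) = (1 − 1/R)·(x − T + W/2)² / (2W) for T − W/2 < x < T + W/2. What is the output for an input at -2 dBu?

x − T + W/2 = -2 − (-2) + 2 = 2.
GR = (1 − 1/5) × 2² / 8 = 0.8 × 4 / 8 = 0.4 dB.
Output = -2 − 0.4 = -2.4 dBu.

-2.4 dBu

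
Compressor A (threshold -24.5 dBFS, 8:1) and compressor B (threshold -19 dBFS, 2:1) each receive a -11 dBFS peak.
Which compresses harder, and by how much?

A: 13.5 dB over, compressed to 1.6875 dB over, so 11.8125 dB of GR.
B: 8 dB over, compressed to 4 dB over, so 4 dB of GR.
A reduces 7.8125 dB more.

A, by 7.8125 dB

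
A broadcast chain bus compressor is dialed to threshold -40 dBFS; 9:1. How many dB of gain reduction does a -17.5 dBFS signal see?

20 dB

-17.5 dBFS exceeds the threshold by 22.5 dB.
After 9:1 compression the overshoot becomes 22.5/9 = 2.5 dB.
So the signal is attenuated by 22.5 − 2.5 = 20 dB.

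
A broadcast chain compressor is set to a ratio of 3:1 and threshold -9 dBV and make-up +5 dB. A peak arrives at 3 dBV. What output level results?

The input is 12 dB above the -9 dBV threshold.
The 12 dB excess becomes 4 dB after 3:1 reduction.
Output = -9 + 4 = -5 dBV; make-up adds 5 dB, giving 0 dBV.

0 dBV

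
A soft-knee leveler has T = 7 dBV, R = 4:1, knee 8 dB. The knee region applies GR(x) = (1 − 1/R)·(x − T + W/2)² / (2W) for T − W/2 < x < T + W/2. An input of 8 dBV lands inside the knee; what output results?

6.828125 dBV

x − T + W/2 = 8 − 7 + 4 = 5.
GR = (1 − 1/4) × 5² / 16 = 0.75 × 25 / 16 = 1.171875 dB.
Output = 8 − 1.171875 = 6.828125 dBV.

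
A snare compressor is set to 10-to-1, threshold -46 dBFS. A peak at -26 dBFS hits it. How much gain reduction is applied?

18 dB

The signal is 20 dB above threshold.
After 10:1 compression the overshoot becomes 20/10 = 2 dB.
Gain reduction = 20 − 2 = 18 dB.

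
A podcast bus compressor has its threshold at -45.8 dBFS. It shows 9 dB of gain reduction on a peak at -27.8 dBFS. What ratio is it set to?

Input overshoot = -27.8 − (-45.8) = 18 dB.
Output overshoot = 18 − 9 = 9 dB.
Ratio = input overshoot / output overshoot = 18 / 9 = 2.

2:1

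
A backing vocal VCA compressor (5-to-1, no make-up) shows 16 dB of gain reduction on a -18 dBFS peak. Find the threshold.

-38 dBFS

Input is 20 dB above T (since output overshoot × R = input overshoot: (-34 − T)·5 = -18 − T gives T = -38 dBFS).
Check: -38 + (-18 − (-38))/5 = -38 + 4 = -34 dBFS. ✓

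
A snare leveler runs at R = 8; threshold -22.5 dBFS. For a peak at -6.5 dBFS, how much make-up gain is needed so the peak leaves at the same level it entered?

Overshoot 16 dB → 16/8 = 2 dB after compression, so the compressed level is -22.5 + 2 = -20.5 dBFS.
Make-up = target − compressed = -6.5 − (-20.5) = 14 dB.

14 dB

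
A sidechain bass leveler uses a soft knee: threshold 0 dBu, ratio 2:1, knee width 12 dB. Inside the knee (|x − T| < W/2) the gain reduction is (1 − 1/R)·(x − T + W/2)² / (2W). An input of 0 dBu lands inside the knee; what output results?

-0.75 dBu

x − T + W/2 = 0 − 0 + 6 = 6.
GR = (1 − 1/2) × 6² / 24 = 0.5 × 36 / 24 = 0.75 dB.
Output = 0 − 0.75 = -0.75 dBu.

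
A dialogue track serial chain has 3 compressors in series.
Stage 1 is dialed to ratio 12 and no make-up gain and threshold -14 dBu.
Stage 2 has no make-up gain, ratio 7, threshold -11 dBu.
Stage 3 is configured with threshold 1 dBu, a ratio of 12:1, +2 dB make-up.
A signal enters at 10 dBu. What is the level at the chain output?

Stage 1: 10 dBu is 24 dB over -14 dBu; at 12:1 that becomes 2 dB over, giving -12 dBu.
Stage 2: -12 dBu ≤ -11 dBu, so stage 2 doesn't engage; output -12 dBu.
Stage 3: -12 dBu is at or below the 1 dBu threshold — no compression; make-up brings it to -10 dBu.

-10 dBu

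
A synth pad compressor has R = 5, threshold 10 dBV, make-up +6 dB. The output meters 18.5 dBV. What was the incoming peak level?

Before make-up, the level was 18.5 − 6 = 12.5 dBV.
The compressed level sits 12.5 − 10 = 2.5 dB over threshold.
Before 5:1 compression the overshoot was 2.5 × 5 = 12.5 dB, so input = 10 + 12.5 = 22.5 dBV.

22.5 dBV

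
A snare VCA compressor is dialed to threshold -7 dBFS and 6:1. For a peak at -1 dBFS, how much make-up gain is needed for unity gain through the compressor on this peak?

Overshoot 6 dB → 6/6 = 1 dB after compression, so the compressed level is -7 + 1 = -6 dBFS.
Make-up = target − compressed = -1 − (-6) = 5 dB.

5 dB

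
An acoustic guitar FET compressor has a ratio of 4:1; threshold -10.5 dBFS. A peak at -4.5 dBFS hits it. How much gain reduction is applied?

4.5 dB

-4.5 dBFS exceeds the threshold by 6 dB.
A 4:1 ratio leaves 1.5 dB of that excess.
GR = overshoot in − overshoot out = 6 − 1.5 = 4.5 dB.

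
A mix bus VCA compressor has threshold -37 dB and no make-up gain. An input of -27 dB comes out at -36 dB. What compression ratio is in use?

Input overshoot = -27 − (-37) = 10 dB; output overshoot = -36 − (-37) = 1 dB.
Ratio = 10 / 1 = 10.

10:1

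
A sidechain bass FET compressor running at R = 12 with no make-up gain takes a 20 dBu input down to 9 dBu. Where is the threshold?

8 dBu

Gain reduction = 20 − 9 = 11 dB; output overshoot = GR / (R − 1) = 11 / 11 = 1 dB.
Threshold = output − output overshoot = 9 − 1 = 8 dBu.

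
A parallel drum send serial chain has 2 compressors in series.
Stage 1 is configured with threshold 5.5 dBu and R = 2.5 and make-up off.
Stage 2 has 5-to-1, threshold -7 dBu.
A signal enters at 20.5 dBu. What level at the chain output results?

Stage 1: 15 dB above 5.5 dBu, reduced 2.5:1 to 6 dB above → 11.5 dBu.
Stage 2: overshoot 18.5 dB → 18.5/5 = 3.7 dB → -3.3 dBu.

-3.3 dBu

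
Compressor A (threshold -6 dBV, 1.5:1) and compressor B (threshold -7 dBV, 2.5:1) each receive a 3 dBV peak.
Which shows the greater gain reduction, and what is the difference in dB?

B, by 3 dB

A: overshoot 9 dB → output overshoot 6 dB → GR 3 dB.
B: overshoot 10 dB → output overshoot 4 dB → GR 6 dB.
B reduces 3 dB more.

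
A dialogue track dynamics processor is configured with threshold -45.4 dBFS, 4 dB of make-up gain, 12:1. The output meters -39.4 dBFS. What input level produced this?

Stripping the +4 dB make-up gives -43.4 dBFS at the gain stage.
The compressed level sits -43.4 − (-45.4) = 2 dB over threshold.
Input overshoot = R × output overshoot = 24 dB → input = -45.4 + 24 = -21.4 dBFS.

-21.4 dBFS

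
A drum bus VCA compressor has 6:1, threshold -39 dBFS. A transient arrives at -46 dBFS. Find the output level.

-46 dBFS is 7 dB below the -39 dBFS threshold, so no gain reduction is applied.
Output = input = -46 dBFS.

-46 dBFS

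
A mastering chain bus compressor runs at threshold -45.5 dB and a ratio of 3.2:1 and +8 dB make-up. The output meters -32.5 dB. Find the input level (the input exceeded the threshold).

Before make-up, the level was -32.5 − 8 = -40.5 dB.
The compressed level sits -40.5 − (-45.5) = 5 dB over threshold.
Input overshoot = R × output overshoot = 16 dB → input = -45.5 + 16 = -29.5 dB.

-29.5 dB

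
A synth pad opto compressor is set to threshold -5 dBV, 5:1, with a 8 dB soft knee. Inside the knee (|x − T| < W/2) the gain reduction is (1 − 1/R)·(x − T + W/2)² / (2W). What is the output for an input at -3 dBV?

x − T + W/2 = -3 − (-5) + 4 = 6.
GR = (1 − 1/5) × 6² / 16 = 0.8 × 36 / 16 = 1.8 dB.
Output = -3 − 1.8 = -4.8 dBV.

-4.8 dBV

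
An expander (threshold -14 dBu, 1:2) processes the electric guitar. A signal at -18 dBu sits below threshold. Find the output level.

Below threshold, a 1:2 expander applies gain = (2−1)×(T − x) of attenuation.
(2−1) × 4 = 4 dB, so output = -18 − 4 = -22 dBu.

-22 dBu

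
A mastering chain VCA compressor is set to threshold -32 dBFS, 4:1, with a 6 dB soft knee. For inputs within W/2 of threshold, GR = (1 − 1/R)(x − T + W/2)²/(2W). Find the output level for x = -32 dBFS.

-32.5625 dBFS

x − T + W/2 = -32 − (-32) + 3 = 3.
GR = (1 − 1/4) × 3² / 12 = 0.75 × 9 / 12 = 0.5625 dB.
Output = -32 − 0.5625 = -32.5625 dBFS.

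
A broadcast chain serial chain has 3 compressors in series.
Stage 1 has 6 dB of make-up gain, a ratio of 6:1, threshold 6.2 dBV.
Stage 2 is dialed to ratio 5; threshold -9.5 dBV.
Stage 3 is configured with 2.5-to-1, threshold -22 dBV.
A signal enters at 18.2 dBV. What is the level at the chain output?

Stage 1: 18.2 dBV is 12 dB over 6.2 dBV; at 6:1 that becomes 2 dB over, giving 8.2 dBV; +6 dB make-up → 14.2 dBV.
Stage 2: 23.7 dB above -9.5 dBV, reduced 5:1 to 4.74 dB above → -4.76 dBV.
Stage 3: 17.24 dB above -22 dBV, reduced 2.5:1 to 6.896 dB above → -15.104 dBV.

-15.104 dBV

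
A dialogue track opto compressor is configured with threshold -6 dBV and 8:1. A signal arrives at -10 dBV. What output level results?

-10 dBV is 4 dB below the -6 dBV threshold, so no gain reduction is applied.
Output = input = -10 dBV.

-10 dBV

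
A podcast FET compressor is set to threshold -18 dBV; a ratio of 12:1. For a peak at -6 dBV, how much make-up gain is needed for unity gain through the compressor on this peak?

Without make-up, output = threshold + overshoot/12 = -18 + 1 = -17 dBV.
Gap to target: 11 dB.

11 dB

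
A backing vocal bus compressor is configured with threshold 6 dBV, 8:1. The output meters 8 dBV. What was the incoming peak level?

22 dBV

That's 2 dB above the 6 dBV threshold.
Undo the ratio: input overshoot = 2 × 8 = 16 dB, giving input = 22 dBV.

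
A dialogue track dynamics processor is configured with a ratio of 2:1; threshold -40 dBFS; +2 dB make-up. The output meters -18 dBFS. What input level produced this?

0 dBFS

Remove make-up: -18 − 2 = -20 dBFS.
That's 20 dB above the -40 dBFS threshold.
Input overshoot = R × output overshoot = 40 dB → input = -40 + 40 = 0 dBFS.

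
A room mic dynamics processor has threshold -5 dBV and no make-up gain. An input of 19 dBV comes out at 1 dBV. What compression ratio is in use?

4:1

Input overshoot = 19 − (-5) = 24 dB; output overshoot = 1 − (-5) = 6 dB.
Ratio = 24 / 6 = 4.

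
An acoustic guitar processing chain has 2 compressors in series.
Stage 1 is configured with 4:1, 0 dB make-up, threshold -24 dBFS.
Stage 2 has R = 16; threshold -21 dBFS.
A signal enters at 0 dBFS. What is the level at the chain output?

Stage 1: 0 dBFS is 24 dB over -24 dBFS; at 4:1 that becomes 6 dB over, giving -18 dBFS.
Stage 2: 3 dB above -21 dBFS, reduced 16:1 to 0.1875 dB above → -20.8125 dBFS.

-20.8125 dBFS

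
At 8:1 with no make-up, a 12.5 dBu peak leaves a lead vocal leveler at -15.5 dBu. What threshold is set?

Gain reduction = 12.5 − (-15.5) = 28 dB; output overshoot = GR / (R − 1) = 28 / 7 = 4 dB.
Threshold = output − output overshoot = -15.5 − 4 = -19.5 dBu.

-19.5 dBu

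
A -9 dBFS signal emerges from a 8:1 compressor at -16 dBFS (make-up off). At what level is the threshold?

-17 dBFS

Input is 8 dB above T (since output overshoot × R = input overshoot: (-16 − T)·8 = -9 − T gives T = -17 dBFS).
Check: -17 + (-9 − (-17))/8 = -17 + 1 = -16 dBFS. ✓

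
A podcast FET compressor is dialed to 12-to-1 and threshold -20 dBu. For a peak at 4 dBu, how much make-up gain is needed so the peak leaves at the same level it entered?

Without make-up, output = threshold + overshoot/12 = -20 + 2 = -18 dBu.
Gap to target: 22 dB.

22 dB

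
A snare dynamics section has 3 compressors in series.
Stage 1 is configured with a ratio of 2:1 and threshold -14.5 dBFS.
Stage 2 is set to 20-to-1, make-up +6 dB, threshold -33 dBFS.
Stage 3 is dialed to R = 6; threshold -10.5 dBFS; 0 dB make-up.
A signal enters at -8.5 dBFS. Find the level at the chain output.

-25.925 dBFS

Stage 1: 6 dB above -14.5 dBFS, reduced 2:1 to 3 dB above → -11.5 dBFS.
Stage 2: 21.5 dB above -33 dBFS, reduced 20:1 to 1.075 dB above → -31.925 dBFS; +6 dB make-up → -25.925 dBFS.
Stage 3: below threshold (-25.925 ≤ -10.5); passes unchanged; output -25.925 dBFS.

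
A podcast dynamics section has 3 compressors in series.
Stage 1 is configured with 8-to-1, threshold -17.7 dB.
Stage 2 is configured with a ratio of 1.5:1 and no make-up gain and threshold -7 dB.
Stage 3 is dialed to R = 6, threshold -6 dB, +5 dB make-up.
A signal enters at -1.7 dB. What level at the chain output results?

Stage 1: -1.7 dB is 16 dB over -17.7 dB; at 8:1 that becomes 2 dB over, giving -15.7 dB.
Stage 2: -15.7 dB ≤ -7 dB, so stage 2 doesn't engage; output -15.7 dB.
Stage 3: -15.7 dB ≤ -6 dB, so stage 3 doesn't engage; make-up brings it to -10.7 dB.

-10.7 dB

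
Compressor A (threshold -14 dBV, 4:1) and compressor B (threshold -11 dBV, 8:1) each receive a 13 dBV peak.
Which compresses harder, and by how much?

B, by 0.75 dB

A: 27 dB over, compressed to 6.75 dB over, so 20.25 dB of GR.
B: 24 dB over, compressed to 3 dB over, so 21 dB of GR.
Difference: 0.75 dB in favour of B.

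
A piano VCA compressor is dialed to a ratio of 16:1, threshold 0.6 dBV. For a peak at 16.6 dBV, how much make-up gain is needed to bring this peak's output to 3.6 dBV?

Overshoot 16 dB → 16/16 = 1 dB after compression, so the compressed level is 0.6 + 1 = 1.6 dBV.
Make-up = target − compressed = 3.6 − 1.6 = 2 dB.

2 dB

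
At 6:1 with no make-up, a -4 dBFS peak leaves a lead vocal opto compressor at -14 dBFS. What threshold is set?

Gain reduction = -4 − (-14) = 10 dB; output overshoot = GR / (R − 1) = 10 / 5 = 2 dB.
Threshold = output − output overshoot = -14 − 2 = -16 dBFS.

-16 dBFS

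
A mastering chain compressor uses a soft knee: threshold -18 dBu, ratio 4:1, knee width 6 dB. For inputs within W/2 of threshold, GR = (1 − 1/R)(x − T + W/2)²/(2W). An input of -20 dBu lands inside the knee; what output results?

x − T + W/2 = -20 − (-18) + 3 = 1.
GR = (1 − 1/4) × 1² / 12 = 0.75 × 1 / 12 = 0.0625 dB.
Output = -20 − 0.0625 = -20.0625 dBu.

-20.0625 dBu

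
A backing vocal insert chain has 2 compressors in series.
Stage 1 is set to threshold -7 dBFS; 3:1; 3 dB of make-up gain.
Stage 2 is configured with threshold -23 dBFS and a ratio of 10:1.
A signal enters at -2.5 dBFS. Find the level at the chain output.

-20.95 dBFS

Stage 1: 4.5 dB above -7 dBFS, reduced 3:1 to 1.5 dB above → -5.5 dBFS; +3 dB make-up → -2.5 dBFS.
Stage 2: 20.5 dB above -23 dBFS, reduced 10:1 to 2.05 dB above → -20.95 dBFS.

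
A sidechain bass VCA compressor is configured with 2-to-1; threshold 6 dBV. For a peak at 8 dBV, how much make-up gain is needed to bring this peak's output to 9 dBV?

Overshoot 2 dB → 2/2 = 1 dB after compression, so the compressed level is 6 + 1 = 7 dBV.
Make-up = target − compressed = 9 − 7 = 2 dB.

2 dB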